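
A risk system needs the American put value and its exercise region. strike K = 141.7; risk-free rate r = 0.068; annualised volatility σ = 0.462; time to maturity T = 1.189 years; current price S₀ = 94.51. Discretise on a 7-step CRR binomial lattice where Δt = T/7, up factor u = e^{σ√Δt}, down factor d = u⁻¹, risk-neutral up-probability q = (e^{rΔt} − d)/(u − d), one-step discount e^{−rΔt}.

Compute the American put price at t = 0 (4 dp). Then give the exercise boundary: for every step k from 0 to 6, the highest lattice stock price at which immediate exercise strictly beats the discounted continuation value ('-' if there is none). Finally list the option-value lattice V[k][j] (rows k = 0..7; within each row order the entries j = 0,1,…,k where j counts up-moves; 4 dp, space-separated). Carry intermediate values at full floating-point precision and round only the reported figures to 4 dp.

Δt=0.16986, u=1.20974, d=0.82662, q=0.48286, disc=e^(-rΔt)=0.98852
k=7 terminal: V=max(K-S,0) → 116.7754 105.2235 88.3175 63.5759 27.3672 0.0000 0.0000 0.0000
k=6: j=0 S=30.1523 intr=111.5477 cont=109.9204 V=111.5477[EX]; j=1 S=44.1272 intr=97.5728 cont=95.9456 V=97.5728[EX]; j=2 S=64.5791 intr=77.1209 cont=75.4936 V=77.1209[EX]; j=3 S=94.5100 intr=47.1900 cont=45.5627 V=47.1900[EX]; j=4 S=138.3132 intr=3.3868 cont=13.9901 V=13.9901[hold]; j=5 S=202.4181 intr=0.0000 cont=0.0000 V=0.0000[hold]; j=6 S=296.2342 intr=0.0000 cont=0.0000 V=0.0000[hold]  S*(6)=94.5100
k=5: j=0 S=36.4765 intr=105.2235 cont=103.5962 V=105.2235[EX]; j=1 S=53.3825 intr=88.3175 cont=86.6902 V=88.3175[EX]; j=2 S=78.1241 intr=63.5759 cont=61.9487 V=63.5759[EX]; j=3 S=114.3328 intr=27.3672 cont=30.8011 V=30.8011[hold]; j=4 S=167.3233 intr=0.0000 cont=7.1517 V=7.1517[hold]; j=5 S=244.8738 intr=0.0000 cont=0.0000 V=0.0000[hold]  S*(5)=78.1241
k=4: j=0 S=44.1272 intr=97.5728 cont=95.9456 V=97.5728[EX]; j=1 S=64.5791 intr=77.1209 cont=75.4936 V=77.1209[EX]; j=2 S=94.5100 intr=47.1900 cont=47.2018 V=47.2018[hold]; j=3 S=138.3132 intr=3.3868 cont=19.1591 V=19.1591[hold]; j=4 S=202.4181 intr=0.0000 cont=3.6559 V=3.6559[hold]  S*(4)=64.5791
k=3: j=0 S=53.3825 intr=88.3175 cont=86.6902 V=88.3175[EX]; j=1 S=78.1241 intr=63.5759 cont=61.9543 V=63.5759[EX]; j=2 S=114.3328 intr=27.3672 cont=33.2744 V=33.2744[hold]; j=3 S=167.3233 intr=0.0000 cont=11.5391 V=11.5391[hold]  S*(3)=78.1241
k=2: j=0 S=64.5791 intr=77.1209 cont=75.4936 V=77.1209[EX]; j=1 S=94.5100 intr=47.1900 cont=48.3823 V=48.3823[hold]; j=2 S=138.3132 intr=3.3868 cont=22.5176 V=22.5176[hold]  S*(2)=64.5791
k=1: j=0 S=78.1241 intr=63.5759 cont=62.5178 V=63.5759[EX]; j=1 S=114.3328 intr=27.3672 cont=35.4810 V=35.4810[hold]  S*(1)=78.1241
k=0: j=0 S=94.5100 intr=47.1900 cont=49.4356 V=49.4356[hold]  S*(0)=-

price = 49.4356
boundary = - 78.1241 64.5791 78.1241 64.5791 78.1241 94.5100
tree:
49.4356
63.5759 35.4810
77.1209 48.3823 22.5176
88.3175 63.5759 33.2744 11.5391
97.5728 77.1209 47.2018 19.1591 3.6559
105.2235 88.3175 63.5759 30.8011 7.1517 0.0000
111.5477 97.5728 77.1209 47.1900 13.9901 0.0000 0.0000
116.7754 105.2235 88.3175 63.5759 27.3672 0.0000 0.0000 0.0000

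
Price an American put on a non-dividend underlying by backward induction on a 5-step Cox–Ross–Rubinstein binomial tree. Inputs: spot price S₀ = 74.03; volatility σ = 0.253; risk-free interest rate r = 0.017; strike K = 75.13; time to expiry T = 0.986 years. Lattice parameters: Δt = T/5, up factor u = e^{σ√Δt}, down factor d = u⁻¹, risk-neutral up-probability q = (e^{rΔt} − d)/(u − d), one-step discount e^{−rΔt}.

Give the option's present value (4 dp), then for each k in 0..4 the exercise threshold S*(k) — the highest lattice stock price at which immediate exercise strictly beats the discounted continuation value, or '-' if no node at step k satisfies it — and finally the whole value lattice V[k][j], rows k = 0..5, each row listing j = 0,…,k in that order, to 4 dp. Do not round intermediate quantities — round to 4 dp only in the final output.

price = 7.7903
boundary = - - - 52.8480 59.1319
tree:
7.7903
11.5455 3.8861
16.4454 6.4606 1.1995
22.2820 10.4071 2.3454 0.0000
27.8981 15.9981 4.5860 0.0000 0.0000
32.9174 22.2820 8.9671 0.0000 0.0000 0.0000

Δt=0.19720  u=1.11890  d=0.89373  q=0.48686  discount=0.99665
step 5 (expiry): payoffs max(K−S,0) = 32.9174 22.2820 8.9671 0.0000 0.0000 0.0000
step 4: (k=4,j=0): S=47.2319, (K−S)⁺=27.8981, hold=27.6467 ⇒ V=27.8981 exercise | (k=4,j=1): S=59.1319, (K−S)⁺=15.9981, hold=15.7467 ⇒ V=15.9981 exercise | (k=4,j=2): S=74.0300, (K−S)⁺=1.1000, hold=4.5860 ⇒ V=4.5860 continue | (k=4,j=3): S=92.6817, (K−S)⁺=0.0000, hold=0.0000 ⇒ V=0.0000 continue | (k=4,j=4): S=116.0326, (K−S)⁺=0.0000, hold=0.0000 ⇒ V=0.0000 continue  boundary S*=59.1319
step 3: (k=3,j=0): S=52.8480, (K−S)⁺=22.2820, hold=22.0306 ⇒ V=22.2820 exercise | (k=3,j=1): S=66.1629, (K−S)⁺=8.9671, hold=10.4071 ⇒ V=10.4071 continue | (k=3,j=2): S=82.8325, (K−S)⁺=0.0000, hold=2.3454 ⇒ V=2.3454 continue | (k=3,j=3): S=103.7020, (K−S)⁺=0.0000, hold=0.0000 ⇒ V=0.0000 continue  boundary S*=52.8480
step 2: (k=2,j=0): S=59.1319, (K−S)⁺=15.9981, hold=16.4454 ⇒ V=16.4454 continue | (k=2,j=1): S=74.0300, (K−S)⁺=1.1000, hold=6.4606 ⇒ V=6.4606 continue | (k=2,j=2): S=92.6817, (K−S)⁺=0.0000, hold=1.1995 ⇒ V=1.1995 continue  boundary S*=-
step 1: (k=1,j=0): S=66.1629, (K−S)⁺=8.9671, hold=11.5455 ⇒ V=11.5455 continue | (k=1,j=1): S=82.8325, (K−S)⁺=0.0000, hold=3.8861 ⇒ V=3.8861 continue  boundary S*=-
step 0: (k=0,j=0): S=74.0300, (K−S)⁺=1.1000, hold=7.7903 ⇒ V=7.7903 continue  boundary S*=-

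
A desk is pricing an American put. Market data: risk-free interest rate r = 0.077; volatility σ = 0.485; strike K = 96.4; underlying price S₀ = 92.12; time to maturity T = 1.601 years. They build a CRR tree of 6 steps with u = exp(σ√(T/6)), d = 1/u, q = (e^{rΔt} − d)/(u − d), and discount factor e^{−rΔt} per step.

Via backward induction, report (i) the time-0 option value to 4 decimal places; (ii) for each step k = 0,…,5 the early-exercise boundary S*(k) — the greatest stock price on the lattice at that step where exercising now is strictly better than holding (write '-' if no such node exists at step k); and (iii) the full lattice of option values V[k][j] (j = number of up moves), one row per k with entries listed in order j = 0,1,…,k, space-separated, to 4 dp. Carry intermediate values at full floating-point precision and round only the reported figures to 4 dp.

price = 19.8024
boundary = - - 55.8143 43.4451 55.8143 71.7050
tree:
19.8024
28.8700 10.7862
40.5857 17.3632 4.0915
52.9549 27.1225 7.4880 0.5701
62.5829 40.5857 13.6369 1.1163 0.0000
70.0772 52.9549 24.6950 2.1858 0.0000 0.0000
75.9107 62.5829 40.5857 4.2800 0.0000 0.0000 0.0000

params: Δt=0.26683 u=1.28471 d=0.77839 q=0.47869 e^(-rΔt)=0.97966
t_6 payoffs: 75.9107 62.5829 40.5857 4.2800 0.0000 0.0000 0.0000
t_5: node(5,0) S=26.3228 payoff=70.0772 vs cont=68.1167 → 70.0772 [stop]  node(5,1) S=43.4451 payoff=52.9549 vs cont=50.9944 → 52.9549 [stop]  node(5,2) S=71.7050 payoff=24.6950 vs cont=22.7345 → 24.6950 [stop]  node(5,3) S=118.3473 payoff=0.0000 vs cont=2.1858 → 2.1858 [wait]  node(5,4) S=195.3291 payoff=0.0000 vs cont=0.0000 → 0.0000 [wait]  node(5,5) S=322.3855 payoff=0.0000 vs cont=0.0000 → 0.0000 [wait]  ⇒ S*(5)=71.7050
t_4: node(4,0) S=33.8171 payoff=62.5829 vs cont=60.6224 → 62.5829 [stop]  node(4,1) S=55.8143 payoff=40.5857 vs cont=38.6253 → 40.5857 [stop]  node(4,2) S=92.1200 payoff=4.2800 vs cont=13.6369 → 13.6369 [wait]  node(4,3) S=152.0416 payoff=0.0000 vs cont=1.1163 → 1.1163 [wait]  node(4,4) S=250.9407 payoff=0.0000 vs cont=0.0000 → 0.0000 [wait]  ⇒ S*(4)=55.8143
t_3: node(3,0) S=43.4451 payoff=52.9549 vs cont=50.9944 → 52.9549 [stop]  node(3,1) S=71.7050 payoff=24.6950 vs cont=27.1225 → 27.1225 [wait]  node(3,2) S=118.3473 payoff=0.0000 vs cont=7.4880 → 7.4880 [wait]  node(3,3) S=195.3291 payoff=0.0000 vs cont=0.5701 → 0.5701 [wait]  ⇒ S*(3)=43.4451
t_2: node(2,0) S=55.8143 payoff=40.5857 vs cont=39.7637 → 40.5857 [stop]  node(2,1) S=92.1200 payoff=4.2800 vs cont=17.3632 → 17.3632 [wait]  node(2,2) S=152.0416 payoff=0.0000 vs cont=4.0915 → 4.0915 [wait]  ⇒ S*(2)=55.8143
t_1: node(1,0) S=71.7050 payoff=24.6950 vs cont=28.8700 → 28.8700 [wait]  node(1,1) S=118.3473 payoff=0.0000 vs cont=10.7862 → 10.7862 [wait]  ⇒ S*(1)=-
t_0: node(0,0) S=92.1200 payoff=4.2800 vs cont=19.8024 → 19.8024 [wait]  ⇒ S*(0)=-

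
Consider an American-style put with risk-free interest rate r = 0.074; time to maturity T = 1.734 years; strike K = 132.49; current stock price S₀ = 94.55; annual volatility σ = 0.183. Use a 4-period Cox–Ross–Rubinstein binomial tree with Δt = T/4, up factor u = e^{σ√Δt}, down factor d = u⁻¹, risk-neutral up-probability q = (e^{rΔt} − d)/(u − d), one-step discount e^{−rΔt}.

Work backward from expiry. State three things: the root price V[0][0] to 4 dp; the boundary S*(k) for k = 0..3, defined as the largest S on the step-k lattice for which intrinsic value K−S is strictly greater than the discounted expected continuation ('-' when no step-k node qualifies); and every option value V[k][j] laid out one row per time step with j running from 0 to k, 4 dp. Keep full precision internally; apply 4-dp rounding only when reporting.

params: Δt=0.43350 u=1.12805 d=0.88649 q=0.60487 e^(-rΔt)=0.96843
t_4 payoffs: 74.0982 58.1870 37.9400 12.1759 0.0000
t_3: node(3,0) S=65.8687 payoff=66.6213 vs cont=62.4386 → 66.6213 [stop]  node(3,1) S=83.8174 payoff=48.6726 vs cont=44.4899 → 48.6726 [stop]  node(3,2) S=106.6569 payoff=25.8331 vs cont=21.6504 → 25.8331 [stop]  node(3,3) S=135.7201 payoff=0.0000 vs cont=4.6592 → 4.6592 [wait]  ⇒ S*(3)=106.6569
t_2: node(2,0) S=74.3030 payoff=58.1870 vs cont=54.0043 → 58.1870 [stop]  node(2,1) S=94.5500 payoff=37.9400 vs cont=33.7573 → 37.9400 [stop]  node(2,2) S=120.3141 payoff=12.1759 vs cont=12.6145 → 12.6145 [wait]  ⇒ S*(2)=94.5500
t_1: node(1,0) S=83.8174 payoff=48.6726 vs cont=44.4899 → 48.6726 [stop]  node(1,1) S=106.6569 payoff=25.8331 vs cont=21.9073 → 25.8331 [stop]  ⇒ S*(1)=106.6569
t_0: node(0,0) S=94.5500 payoff=37.9400 vs cont=33.7573 → 37.9400 [stop]  ⇒ S*(0)=94.5500

price = 37.9400
boundary = 94.5500 106.6569 94.5500 106.6569
tree:
37.9400
48.6726 25.8331
58.1870 37.9400 12.6145
66.6213 48.6726 25.8331 4.6592
74.0982 58.1870 37.9400 12.1759 0.0000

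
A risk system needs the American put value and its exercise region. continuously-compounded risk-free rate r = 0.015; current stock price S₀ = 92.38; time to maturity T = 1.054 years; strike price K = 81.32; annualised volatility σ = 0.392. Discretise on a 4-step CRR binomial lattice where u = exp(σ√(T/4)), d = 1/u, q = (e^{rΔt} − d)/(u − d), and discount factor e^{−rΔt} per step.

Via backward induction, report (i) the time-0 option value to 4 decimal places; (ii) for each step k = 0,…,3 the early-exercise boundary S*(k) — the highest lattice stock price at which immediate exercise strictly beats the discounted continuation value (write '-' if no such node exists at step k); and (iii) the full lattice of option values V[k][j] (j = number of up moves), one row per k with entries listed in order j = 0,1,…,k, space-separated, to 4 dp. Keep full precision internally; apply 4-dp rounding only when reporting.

Δt=0.26350, u=1.22290, d=0.81773, q=0.45964, disc=e^(-rΔt)=0.99606
k=4 terminal: V=max(K-S,0) → 40.0135 19.5470 0.0000 0.0000 0.0000
k=3: j=0 S=50.5136 intr=30.8064 cont=30.4856 V=30.8064[EX]; j=1 S=75.5419 intr=5.7781 cont=10.5208 V=10.5208[hold]; j=2 S=112.9712 intr=0.0000 cont=0.0000 V=0.0000[hold]; j=3 S=168.9458 intr=0.0000 cont=0.0000 V=0.0000[hold]  S*(3)=50.5136
k=2: j=0 S=61.7730 intr=19.5470 cont=21.3976 V=21.3976[hold]; j=1 S=92.3800 intr=0.0000 cont=5.6626 V=5.6626[hold]; j=2 S=138.1521 intr=0.0000 cont=0.0000 V=0.0000[hold]  S*(2)=-
k=1: j=0 S=75.5419 intr=5.7781 cont=14.1093 V=14.1093[hold]; j=1 S=112.9712 intr=0.0000 cont=3.0478 V=3.0478[hold]  S*(1)=-
k=0: j=0 S=92.3800 intr=0.0000 cont=8.9894 V=8.9894[hold]  S*(0)=-

price = 8.9894
boundary = - - - 50.5136
tree:
8.9894
14.1093 3.0478
21.3976 5.6626 0.0000
30.8064 10.5208 0.0000 0.0000
40.0135 19.5470 0.0000 0.0000 0.0000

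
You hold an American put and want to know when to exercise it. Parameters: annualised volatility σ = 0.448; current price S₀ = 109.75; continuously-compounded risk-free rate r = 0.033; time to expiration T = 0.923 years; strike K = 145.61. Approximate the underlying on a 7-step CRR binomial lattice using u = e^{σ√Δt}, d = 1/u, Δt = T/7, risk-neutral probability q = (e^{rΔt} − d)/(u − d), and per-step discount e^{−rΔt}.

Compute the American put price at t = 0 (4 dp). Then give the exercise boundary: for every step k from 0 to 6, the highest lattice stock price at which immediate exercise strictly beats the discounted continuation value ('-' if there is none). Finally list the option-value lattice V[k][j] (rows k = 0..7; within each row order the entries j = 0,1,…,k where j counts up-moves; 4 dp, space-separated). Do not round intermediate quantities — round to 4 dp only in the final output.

params: Δt=0.13186 u=1.17666 d=0.84986 q=0.47276 e^(-rΔt)=0.99566
t_7 payoffs: 110.4659 96.9522 78.2420 52.3374 16.4718 0.0000 0.0000 0.0000
t_6: node(6,0) S=41.3526 payoff=104.2574 vs cont=103.6252 → 104.2574 [stop]  node(6,1) S=57.2537 payoff=88.3563 vs cont=87.7241 → 88.3563 [stop]  node(6,2) S=79.2691 payoff=66.3409 vs cont=65.7087 → 66.3409 [stop]  node(6,3) S=109.7500 payoff=35.8600 vs cont=35.2278 → 35.8600 [stop]  node(6,4) S=151.9516 payoff=0.0000 vs cont=8.6468 → 8.6468 [wait]  node(6,5) S=210.3807 payoff=0.0000 vs cont=0.0000 → 0.0000 [wait]  node(6,6) S=291.2772 payoff=0.0000 vs cont=0.0000 → 0.0000 [wait]  ⇒ S*(6)=109.7500
t_5: node(5,0) S=48.6578 payoff=96.9522 vs cont=96.3199 → 96.9522 [stop]  node(5,1) S=67.3680 payoff=78.2420 vs cont=77.6098 → 78.2420 [stop]  node(5,2) S=93.2726 payoff=52.3374 vs cont=51.7052 → 52.3374 [stop]  node(5,3) S=129.1382 payoff=16.4718 vs cont=22.8947 → 22.8947 [wait]  node(5,4) S=178.7951 payoff=0.0000 vs cont=4.5391 → 4.5391 [wait]  node(5,5) S=247.5461 payoff=0.0000 vs cont=0.0000 → 0.0000 [wait]  ⇒ S*(5)=93.2726
t_4: node(4,0) S=57.2537 payoff=88.3563 vs cont=87.7241 → 88.3563 [stop]  node(4,1) S=79.2691 payoff=66.3409 vs cont=65.7087 → 66.3409 [stop]  node(4,2) S=109.7500 payoff=35.8600 vs cont=38.2512 → 38.2512 [wait]  node(4,3) S=151.9516 payoff=0.0000 vs cont=14.1551 → 14.1551 [wait]  node(4,4) S=210.3807 payoff=0.0000 vs cont=2.3828 → 2.3828 [wait]  ⇒ S*(4)=79.2691
t_3: node(3,0) S=67.3680 payoff=78.2420 vs cont=77.6098 → 78.2420 [stop]  node(3,1) S=93.2726 payoff=52.3374 vs cont=52.8307 → 52.8307 [wait]  node(3,2) S=129.1382 payoff=16.4718 vs cont=26.7428 → 26.7428 [wait]  node(3,3) S=178.7951 payoff=0.0000 vs cont=8.5523 → 8.5523 [wait]  ⇒ S*(3)=67.3680
t_2: node(2,0) S=79.2691 payoff=66.3409 vs cont=65.9409 → 66.3409 [stop]  node(2,1) S=109.7500 payoff=35.8600 vs cont=40.3215 → 40.3215 [wait]  node(2,2) S=151.9516 payoff=0.0000 vs cont=18.0642 → 18.0642 [wait]  ⇒ S*(2)=79.2691
t_1: node(1,0) S=93.2726 payoff=52.3374 vs cont=53.8052 → 53.8052 [wait]  node(1,1) S=129.1382 payoff=16.4718 vs cont=29.6697 → 29.6697 [wait]  ⇒ S*(1)=-
t_0: node(0,0) S=109.7500 payoff=35.8600 vs cont=42.2107 → 42.2107 [wait]  ⇒ S*(0)=-

price = 42.2107
boundary = - - 79.2691 67.3680 79.2691 93.2726 109.7500
tree:
42.2107
53.8052 29.6697
66.3409 40.3215 18.0642
78.2420 52.8307 26.7428 8.5523
88.3563 66.3409 38.2512 14.1551 2.3828
96.9522 78.2420 52.3374 22.8947 4.5391 0.0000
104.2574 88.3563 66.3409 35.8600 8.6468 0.0000 0.0000
110.4659 96.9522 78.2420 52.3374 16.4718 0.0000 0.0000 0.0000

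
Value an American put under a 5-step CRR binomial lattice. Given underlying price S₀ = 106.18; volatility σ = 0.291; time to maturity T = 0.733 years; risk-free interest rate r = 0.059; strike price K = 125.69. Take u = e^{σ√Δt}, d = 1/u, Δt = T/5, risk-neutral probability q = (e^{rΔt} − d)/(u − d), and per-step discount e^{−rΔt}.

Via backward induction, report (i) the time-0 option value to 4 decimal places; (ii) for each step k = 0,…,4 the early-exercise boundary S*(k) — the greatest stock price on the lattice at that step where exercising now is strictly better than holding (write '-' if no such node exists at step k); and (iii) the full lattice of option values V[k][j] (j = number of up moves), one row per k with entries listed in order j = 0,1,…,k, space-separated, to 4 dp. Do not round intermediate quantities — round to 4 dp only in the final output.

price = 21.5333
boundary = - 94.9848 84.9699 94.9848 106.1800
tree:
21.5333
30.7052 13.1249
40.7201 20.5452 6.2493
49.6790 30.7052 11.1747 1.6435
57.6933 40.7201 19.5100 3.3907 0.0000
64.8626 49.6790 30.7052 6.9953 0.0000 0.0000

Δt=0.14660  u=1.11786  d=0.89456  q=0.51108  discount=0.99139
step 5 (expiry): payoffs max(K−S,0) = 64.8626 49.6790 30.7052 6.9953 0.0000 0.0000
step 4: (k=4,j=0): S=67.9967, (K−S)⁺=57.6933, hold=56.6109 ⇒ V=57.6933 exercise | (k=4,j=1): S=84.9699, (K−S)⁺=40.7201, hold=39.6376 ⇒ V=40.7201 exercise | (k=4,j=2): S=106.1800, (K−S)⁺=19.5100, hold=18.4275 ⇒ V=19.5100 exercise | (k=4,j=3): S=132.6845, (K−S)⁺=0.0000, hold=3.3907 ⇒ V=3.3907 continue | (k=4,j=4): S=165.8050, (K−S)⁺=0.0000, hold=0.0000 ⇒ V=0.0000 continue  boundary S*=106.1800
step 3: (k=3,j=0): S=76.0110, (K−S)⁺=49.6790, hold=48.5965 ⇒ V=49.6790 exercise | (k=3,j=1): S=94.9848, (K−S)⁺=30.7052, hold=29.6228 ⇒ V=30.7052 exercise | (k=3,j=2): S=118.6947, (K−S)⁺=6.9953, hold=11.1747 ⇒ V=11.1747 continue | (k=3,j=3): S=148.3231, (K−S)⁺=0.0000, hold=1.6435 ⇒ V=1.6435 continue  boundary S*=94.9848
step 2: (k=2,j=0): S=84.9699, (K−S)⁺=40.7201, hold=39.6376 ⇒ V=40.7201 exercise | (k=2,j=1): S=106.1800, (K−S)⁺=19.5100, hold=20.5452 ⇒ V=20.5452 continue | (k=2,j=2): S=132.6845, (K−S)⁺=0.0000, hold=6.2493 ⇒ V=6.2493 continue  boundary S*=84.9699
step 1: (k=1,j=0): S=94.9848, (K−S)⁺=30.7052, hold=30.1473 ⇒ V=30.7052 exercise | (k=1,j=1): S=118.6947, (K−S)⁺=6.9953, hold=13.1249 ⇒ V=13.1249 continue  boundary S*=94.9848
step 0: (k=0,j=0): S=106.1800, (K−S)⁺=19.5100, hold=21.5333 ⇒ V=21.5333 continue  boundary S*=-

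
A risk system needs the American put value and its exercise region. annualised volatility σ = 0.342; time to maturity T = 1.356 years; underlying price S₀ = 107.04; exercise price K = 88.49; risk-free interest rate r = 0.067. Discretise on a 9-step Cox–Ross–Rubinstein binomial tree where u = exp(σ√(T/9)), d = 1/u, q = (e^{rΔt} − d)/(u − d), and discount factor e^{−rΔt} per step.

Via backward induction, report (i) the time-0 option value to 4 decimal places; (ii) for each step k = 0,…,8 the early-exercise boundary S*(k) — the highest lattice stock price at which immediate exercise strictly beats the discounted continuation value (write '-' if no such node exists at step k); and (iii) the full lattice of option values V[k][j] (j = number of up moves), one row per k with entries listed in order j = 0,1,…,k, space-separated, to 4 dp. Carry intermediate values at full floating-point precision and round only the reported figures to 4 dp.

price = 5.5379
boundary = - - - - 62.9413 55.1167 62.9413 71.8767 62.9413
tree:
5.5379
8.4866 2.7585
12.6626 4.5631 1.0448
18.3146 7.3760 1.8972 0.2301
25.5487 11.5908 3.3923 0.4696 0.0000
33.3733 17.5875 5.9448 0.9582 0.0000 0.0000
40.2252 25.5487 10.1361 1.9553 0.0000 0.0000 0.0000
46.2253 33.3733 16.6133 3.9899 0.0000 0.0000 0.0000 0.0000
51.4795 40.2252 25.5487 8.1416 0.0000 0.0000 0.0000 0.0000 0.0000
56.0805 46.2253 33.3733 16.6133 0.0000 0.0000 0.0000 0.0000 0.0000 0.0000

Δt=0.15067, u=1.14196, d=0.87568, q=0.50496, disc=e^(-rΔt)=0.98996
k=9 terminal: V=max(K-S,0) → 56.0805 46.2253 33.3733 16.6133 0.0000 0.0000 0.0000 0.0000 0.0000 0.0000
k=8: j=0 S=37.0105 intr=51.4795 cont=50.5907 V=51.4795[EX]; j=1 S=48.2648 intr=40.2252 cont=39.3364 V=40.2252[EX]; j=2 S=62.9413 intr=25.5487 cont=24.6599 V=25.5487[EX]; j=3 S=82.0807 intr=6.4093 cont=8.1416 V=8.1416[hold]; j=4 S=107.0400 intr=0.0000 cont=0.0000 V=0.0000[hold]; j=5 S=139.5890 intr=0.0000 cont=0.0000 V=0.0000[hold]; j=6 S=182.0357 intr=0.0000 cont=0.0000 V=0.0000[hold]; j=7 S=237.3897 intr=0.0000 cont=0.0000 V=0.0000[hold]; j=8 S=309.5758 intr=0.0000 cont=0.0000 V=0.0000[hold]  S*(8)=62.9413
k=7: j=0 S=42.2647 intr=46.2253 cont=45.3365 V=46.2253[EX]; j=1 S=55.1167 intr=33.3733 cont=32.4845 V=33.3733[EX]; j=2 S=71.8767 intr=16.6133 cont=16.5904 V=16.6133[EX]; j=3 S=93.7332 intr=0.0000 cont=3.9899 V=3.9899[hold]; j=4 S=122.2359 intr=0.0000 cont=0.0000 V=0.0000[hold]; j=5 S=159.4057 intr=0.0000 cont=0.0000 V=0.0000[hold]; j=6 S=207.8783 intr=0.0000 cont=0.0000 V=0.0000[hold]; j=7 S=271.0906 intr=0.0000 cont=0.0000 V=0.0000[hold]  S*(7)=71.8767
k=6: j=0 S=48.2648 intr=40.2252 cont=39.3364 V=40.2252[EX]; j=1 S=62.9413 intr=25.5487 cont=24.6599 V=25.5487[EX]; j=2 S=82.0807 intr=6.4093 cont=10.1361 V=10.1361[hold]; j=3 S=107.0400 intr=0.0000 cont=1.9553 V=1.9553[hold]; j=4 S=139.5890 intr=0.0000 cont=0.0000 V=0.0000[hold]; j=5 S=182.0357 intr=0.0000 cont=0.0000 V=0.0000[hold]; j=6 S=237.3897 intr=0.0000 cont=0.0000 V=0.0000[hold]  S*(6)=62.9413
k=5: j=0 S=55.1167 intr=33.3733 cont=32.4845 V=33.3733[EX]; j=1 S=71.8767 intr=16.6133 cont=17.5875 V=17.5875[hold]; j=2 S=93.7332 intr=0.0000 cont=5.9448 V=5.9448[hold]; j=3 S=122.2359 intr=0.0000 cont=0.9582 V=0.9582[hold]; j=4 S=159.4057 intr=0.0000 cont=0.0000 V=0.0000[hold]; j=5 S=207.8783 intr=0.0000 cont=0.0000 V=0.0000[hold]  S*(5)=55.1167
k=4: j=0 S=62.9413 intr=25.5487 cont=25.1469 V=25.5487[EX]; j=1 S=82.0807 intr=6.4093 cont=11.5908 V=11.5908[hold]; j=2 S=107.0400 intr=0.0000 cont=3.3923 V=3.3923[hold]; j=3 S=139.5890 intr=0.0000 cont=0.4696 V=0.4696[hold]; j=4 S=182.0357 intr=0.0000 cont=0.0000 V=0.0000[hold]  S*(4)=62.9413
k=3: j=0 S=71.8767 intr=16.6133 cont=18.3146 V=18.3146[hold]; j=1 S=93.7332 intr=0.0000 cont=7.3760 V=7.3760[hold]; j=2 S=122.2359 intr=0.0000 cont=1.8972 V=1.8972[hold]; j=3 S=159.4057 intr=0.0000 cont=0.2301 V=0.2301[hold]  S*(3)=-
k=2: j=0 S=82.0807 intr=6.4093 cont=12.6626 V=12.6626[hold]; j=1 S=107.0400 intr=0.0000 cont=4.5631 V=4.5631[hold]; j=2 S=139.5890 intr=0.0000 cont=1.0448 V=1.0448[hold]  S*(2)=-
k=1: j=0 S=93.7332 intr=0.0000 cont=8.4866 V=8.4866[hold]; j=1 S=122.2359 intr=0.0000 cont=2.7585 V=2.7585[hold]  S*(1)=-
k=0: j=0 S=107.0400 intr=0.0000 cont=5.5379 V=5.5379[hold]  S*(0)=-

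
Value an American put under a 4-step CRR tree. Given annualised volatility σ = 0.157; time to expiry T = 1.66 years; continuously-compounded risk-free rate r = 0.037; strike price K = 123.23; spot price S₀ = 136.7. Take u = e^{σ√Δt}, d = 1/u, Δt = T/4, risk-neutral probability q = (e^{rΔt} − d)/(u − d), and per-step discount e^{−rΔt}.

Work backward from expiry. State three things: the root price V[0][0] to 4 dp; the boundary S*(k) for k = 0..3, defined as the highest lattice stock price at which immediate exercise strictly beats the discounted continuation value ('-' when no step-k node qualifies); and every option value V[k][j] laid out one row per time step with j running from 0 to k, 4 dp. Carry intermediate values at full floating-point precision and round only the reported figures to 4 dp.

price = 3.5534
boundary = - - - 100.9240
tree:
3.5534
6.8118 0.9990
12.6349 2.2599 0.0000
22.3060 5.1122 0.0000 0.0000
32.0142 11.5644 0.0000 0.0000 0.0000

Δt=0.41500  u=1.10643  d=0.90381  q=0.55110  discount=0.98476
step 4 (expiry): payoffs max(K−S,0) = 32.0142 11.5644 0.0000 0.0000 0.0000
step 3: (k=3,j=0): S=100.9240, (K−S)⁺=22.3060, hold=20.4282 ⇒ V=22.3060 exercise | (k=3,j=1): S=123.5503, (K−S)⁺=0.0000, hold=5.1122 ⇒ V=5.1122 continue | (k=3,j=2): S=151.2492, (K−S)⁺=0.0000, hold=0.0000 ⇒ V=0.0000 continue | (k=3,j=3): S=185.1580, (K−S)⁺=0.0000, hold=0.0000 ⇒ V=0.0000 continue  boundary S*=100.9240
step 2: (k=2,j=0): S=111.6656, (K−S)⁺=11.5644, hold=12.6349 ⇒ V=12.6349 continue | (k=2,j=1): S=136.7000, (K−S)⁺=0.0000, hold=2.2599 ⇒ V=2.2599 continue | (k=2,j=2): S=167.3469, (K−S)⁺=0.0000, hold=0.0000 ⇒ V=0.0000 continue  boundary S*=-
step 1: (k=1,j=0): S=123.5503, (K−S)⁺=0.0000, hold=6.8118 ⇒ V=6.8118 continue | (k=1,j=1): S=151.2492, (K−S)⁺=0.0000, hold=0.9990 ⇒ V=0.9990 continue  boundary S*=-
step 0: (k=0,j=0): S=136.7000, (K−S)⁺=0.0000, hold=3.5534 ⇒ V=3.5534 continue  boundary S*=-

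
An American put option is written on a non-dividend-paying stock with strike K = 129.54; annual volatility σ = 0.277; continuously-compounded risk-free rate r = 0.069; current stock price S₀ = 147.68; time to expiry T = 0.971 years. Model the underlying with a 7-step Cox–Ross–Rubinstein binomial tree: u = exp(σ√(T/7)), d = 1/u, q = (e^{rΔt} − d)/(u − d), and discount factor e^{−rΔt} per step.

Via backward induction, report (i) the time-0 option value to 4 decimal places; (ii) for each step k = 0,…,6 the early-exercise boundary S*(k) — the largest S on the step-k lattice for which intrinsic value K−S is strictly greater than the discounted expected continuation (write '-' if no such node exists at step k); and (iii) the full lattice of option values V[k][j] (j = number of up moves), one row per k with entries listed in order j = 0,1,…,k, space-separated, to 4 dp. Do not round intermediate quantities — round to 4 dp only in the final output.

price = 5.1889
boundary = - - - - 97.7468 108.3695 97.7468
tree:
5.1889
8.6197 2.1274
13.8916 3.9274 0.5102
21.5439 7.1059 1.0748 0.0000
31.7932 12.5095 2.2642 0.0000 0.0000
41.3747 21.1705 4.7701 0.0000 0.0000 0.0000
50.0170 31.7932 10.0491 0.0000 0.0000 0.0000 0.0000
57.8121 41.3747 21.1705 0.0000 0.0000 0.0000 0.0000 0.0000

Δt=0.13871, u=1.10868, d=0.90198, q=0.52076, disc=e^(-rΔt)=0.99047
k=7 terminal: V=max(K-S,0) → 57.8121 41.3747 21.1705 0.0000 0.0000 0.0000 0.0000 0.0000
k=6: j=0 S=79.5230 intr=50.0170 cont=48.7830 V=50.0170[EX]; j=1 S=97.7468 intr=31.7932 cont=30.5593 V=31.7932[EX]; j=2 S=120.1468 intr=9.3932 cont=10.0491 V=10.0491[hold]; j=3 S=147.6800 intr=0.0000 cont=0.0000 V=0.0000[hold]; j=4 S=181.5229 intr=0.0000 cont=0.0000 V=0.0000[hold]; j=5 S=223.1213 intr=0.0000 cont=0.0000 V=0.0000[hold]; j=6 S=274.2525 intr=0.0000 cont=0.0000 V=0.0000[hold]  S*(6)=97.7468
k=5: j=0 S=88.1653 intr=41.3747 cont=40.1408 V=41.3747[EX]; j=1 S=108.3695 intr=21.1705 cont=20.2748 V=21.1705[EX]; j=2 S=133.2039 intr=0.0000 cont=4.7701 V=4.7701[hold]; j=3 S=163.7293 intr=0.0000 cont=0.0000 V=0.0000[hold]; j=4 S=201.2501 intr=0.0000 cont=0.0000 V=0.0000[hold]; j=5 S=247.3693 intr=0.0000 cont=0.0000 V=0.0000[hold]  S*(5)=108.3695
k=4: j=0 S=97.7468 intr=31.7932 cont=30.5593 V=31.7932[EX]; j=1 S=120.1468 intr=9.3932 cont=12.5095 V=12.5095[hold]; j=2 S=147.6800 intr=0.0000 cont=2.2642 V=2.2642[hold]; j=3 S=181.5229 intr=0.0000 cont=0.0000 V=0.0000[hold]; j=4 S=223.1213 intr=0.0000 cont=0.0000 V=0.0000[hold]  S*(4)=97.7468
k=3: j=0 S=108.3695 intr=21.1705 cont=21.5439 V=21.5439[hold]; j=1 S=133.2039 intr=0.0000 cont=7.1059 V=7.1059[hold]; j=2 S=163.7293 intr=0.0000 cont=1.0748 V=1.0748[hold]; j=3 S=201.2501 intr=0.0000 cont=0.0000 V=0.0000[hold]  S*(3)=-
k=2: j=0 S=120.1468 intr=9.3932 cont=13.8916 V=13.8916[hold]; j=1 S=147.6800 intr=0.0000 cont=3.9274 V=3.9274[hold]; j=2 S=181.5229 intr=0.0000 cont=0.5102 V=0.5102[hold]  S*(2)=-
k=1: j=0 S=133.2039 intr=0.0000 cont=8.6197 V=8.6197[hold]; j=1 S=163.7293 intr=0.0000 cont=2.1274 V=2.1274[hold]  S*(1)=-
k=0: j=0 S=147.6800 intr=0.0000 cont=5.1889 V=5.1889[hold]  S*(0)=-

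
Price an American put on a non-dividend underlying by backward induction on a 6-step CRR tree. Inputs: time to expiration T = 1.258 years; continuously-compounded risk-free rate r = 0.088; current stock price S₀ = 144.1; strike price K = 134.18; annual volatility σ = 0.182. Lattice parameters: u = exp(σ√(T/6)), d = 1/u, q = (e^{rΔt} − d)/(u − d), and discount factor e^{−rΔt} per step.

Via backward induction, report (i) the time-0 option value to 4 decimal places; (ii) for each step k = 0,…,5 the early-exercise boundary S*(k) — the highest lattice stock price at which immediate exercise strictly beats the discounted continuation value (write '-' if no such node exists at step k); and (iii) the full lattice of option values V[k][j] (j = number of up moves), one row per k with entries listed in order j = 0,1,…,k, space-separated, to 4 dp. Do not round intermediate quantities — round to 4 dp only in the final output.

params: Δt=0.20967 u=1.08691 d=0.92004 q=0.59078 e^(-rΔt)=0.98172
t_6 payoffs: 46.7807 30.9292 12.2028 0.0000 0.0000 0.0000 0.0000
t_5: node(5,0) S=94.9950 payoff=39.1850 vs cont=36.7320 → 39.1850 [stop]  node(5,1) S=112.2241 payoff=21.9559 vs cont=19.5029 → 21.9559 [stop]  node(5,2) S=132.5780 payoff=1.6020 vs cont=4.9024 → 4.9024 [wait]  node(5,3) S=156.6234 payoff=0.0000 vs cont=0.0000 → 0.0000 [wait]  node(5,4) S=185.0299 payoff=0.0000 vs cont=0.0000 → 0.0000 [wait]  node(5,5) S=218.5885 payoff=0.0000 vs cont=0.0000 → 0.0000 [wait]  ⇒ S*(5)=112.2241
t_4: node(4,0) S=103.2508 payoff=30.9292 vs cont=28.4762 → 30.9292 [stop]  node(4,1) S=121.9772 payoff=12.2028 vs cont=11.6639 → 12.2028 [stop]  node(4,2) S=144.1000 payoff=0.0000 vs cont=1.9695 → 1.9695 [wait]  node(4,3) S=170.2352 payoff=0.0000 vs cont=0.0000 → 0.0000 [wait]  node(4,4) S=201.1104 payoff=0.0000 vs cont=0.0000 → 0.0000 [wait]  ⇒ S*(4)=121.9772
t_3: node(3,0) S=112.2241 payoff=21.9559 vs cont=19.5029 → 21.9559 [stop]  node(3,1) S=132.5780 payoff=1.6020 vs cont=6.0446 → 6.0446 [wait]  node(3,2) S=156.6234 payoff=0.0000 vs cont=0.7912 → 0.7912 [wait]  node(3,3) S=185.0299 payoff=0.0000 vs cont=0.0000 → 0.0000 [wait]  ⇒ S*(3)=112.2241
t_2: node(2,0) S=121.9772 payoff=12.2028 vs cont=12.3264 → 12.3264 [wait]  node(2,1) S=144.1000 payoff=0.0000 vs cont=2.8873 → 2.8873 [wait]  node(2,2) S=170.2352 payoff=0.0000 vs cont=0.3179 → 0.3179 [wait]  ⇒ S*(2)=-
t_1: node(1,0) S=132.5780 payoff=1.6020 vs cont=6.6266 → 6.6266 [wait]  node(1,1) S=156.6234 payoff=0.0000 vs cont=1.3443 → 1.3443 [wait]  ⇒ S*(1)=-
t_0: node(0,0) S=144.1000 payoff=0.0000 vs cont=3.4419 → 3.4419 [wait]  ⇒ S*(0)=-

price = 3.4419
boundary = - - - 112.2241 121.9772 112.2241
tree:
3.4419
6.6266 1.3443
12.3264 2.8873 0.3179
21.9559 6.0446 0.7912 0.0000
30.9292 12.2028 1.9695 0.0000 0.0000
39.1850 21.9559 4.9024 0.0000 0.0000 0.0000
46.7807 30.9292 12.2028 0.0000 0.0000 0.0000 0.0000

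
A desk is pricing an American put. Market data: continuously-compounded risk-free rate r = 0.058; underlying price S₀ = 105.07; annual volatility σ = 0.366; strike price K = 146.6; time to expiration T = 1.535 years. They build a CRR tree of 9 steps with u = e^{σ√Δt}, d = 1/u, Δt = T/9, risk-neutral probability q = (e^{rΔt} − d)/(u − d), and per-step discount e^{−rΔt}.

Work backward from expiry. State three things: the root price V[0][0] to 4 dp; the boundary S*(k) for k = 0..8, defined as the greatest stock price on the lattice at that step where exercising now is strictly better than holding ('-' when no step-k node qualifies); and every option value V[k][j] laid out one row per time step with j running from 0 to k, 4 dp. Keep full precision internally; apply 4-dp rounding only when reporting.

price = 43.8055
boundary = - 90.3305 77.6586 90.3305 77.6586 90.3305 105.0700 90.3305 105.0700
tree:
43.8055
56.2695 31.9716
68.9414 43.0835 21.2792
79.8356 56.2695 30.4986 12.3026
89.2015 68.9414 42.2424 19.1322 5.5832
97.2535 79.8356 56.2695 28.7826 9.6728 1.5239
104.1760 89.2015 68.9414 41.5300 16.3580 3.0479 0.0000
110.1274 97.2535 79.8356 56.2695 26.7407 6.0960 0.0000 0.0000
115.2438 104.1760 89.2015 68.9414 41.5300 12.1923 0.0000 0.0000 0.0000
119.6426 110.1274 97.2535 79.8356 56.2695 24.3854 0.0000 0.0000 0.0000 0.0000

Δt=0.17056  u=1.16317  d=0.85972  q=0.49504  discount=0.99016
step 9 (expiry): payoffs max(K−S,0) = 119.6426 110.1274 97.2535 79.8356 56.2695 24.3854 0.0000 0.0000 0.0000 0.0000
step 8: (k=8,j=0): S=31.3562, (K−S)⁺=115.2438, hold=113.8008 ⇒ V=115.2438 exercise | (k=8,j=1): S=42.4240, (K−S)⁺=104.1760, hold=102.7329 ⇒ V=104.1760 exercise | (k=8,j=2): S=57.3985, (K−S)⁺=89.2015, hold=87.7584 ⇒ V=89.2015 exercise | (k=8,j=3): S=77.6586, (K−S)⁺=68.9414, hold=67.4983 ⇒ V=68.9414 exercise | (k=8,j=4): S=105.0700, (K−S)⁺=41.5300, hold=40.0869 ⇒ V=41.5300 exercise | (k=8,j=5): S=142.1568, (K−S)⁺=4.4432, hold=12.1923 ⇒ V=12.1923 continue | (k=8,j=6): S=192.3343, (K−S)⁺=0.0000, hold=0.0000 ⇒ V=0.0000 continue | (k=8,j=7): S=260.2230, (K−S)⁺=0.0000, hold=0.0000 ⇒ V=0.0000 continue | (k=8,j=8): S=352.0746, (K−S)⁺=0.0000, hold=0.0000 ⇒ V=0.0000 continue  boundary S*=105.0700
step 7: (k=7,j=0): S=36.4726, (K−S)⁺=110.1274, hold=108.6843 ⇒ V=110.1274 exercise | (k=7,j=1): S=49.3465, (K−S)⁺=97.2535, hold=95.8105 ⇒ V=97.2535 exercise | (k=7,j=2): S=66.7644, (K−S)⁺=79.8356, hold=78.3925 ⇒ V=79.8356 exercise | (k=7,j=3): S=90.3305, (K−S)⁺=56.2695, hold=54.8265 ⇒ V=56.2695 exercise | (k=7,j=4): S=122.2146, (K−S)⁺=24.3854, hold=26.7407 ⇒ V=26.7407 continue | (k=7,j=5): S=165.3531, (K−S)⁺=0.0000, hold=6.0960 ⇒ V=6.0960 continue | (k=7,j=6): S=223.7182, (K−S)⁺=0.0000, hold=0.0000 ⇒ V=0.0000 continue | (k=7,j=7): S=302.6845, (K−S)⁺=0.0000, hold=0.0000 ⇒ V=0.0000 continue  boundary S*=90.3305
step 6: (k=6,j=0): S=42.4240, (K−S)⁺=104.1760, hold=102.7329 ⇒ V=104.1760 exercise | (k=6,j=1): S=57.3985, (K−S)⁺=89.2015, hold=87.7584 ⇒ V=89.2015 exercise | (k=6,j=2): S=77.6586, (K−S)⁺=68.9414, hold=67.4983 ⇒ V=68.9414 exercise | (k=6,j=3): S=105.0700, (K−S)⁺=41.5300, hold=41.2415 ⇒ V=41.5300 exercise | (k=6,j=4): S=142.1568, (K−S)⁺=4.4432, hold=16.3580 ⇒ V=16.3580 continue | (k=6,j=5): S=192.3343, (K−S)⁺=0.0000, hold=3.0479 ⇒ V=3.0479 continue | (k=6,j=6): S=260.2230, (K−S)⁺=0.0000, hold=0.0000 ⇒ V=0.0000 continue  boundary S*=105.0700
step 5: (k=5,j=0): S=49.3465, (K−S)⁺=97.2535, hold=95.8105 ⇒ V=97.2535 exercise | (k=5,j=1): S=66.7644, (K−S)⁺=79.8356, hold=78.3925 ⇒ V=79.8356 exercise | (k=5,j=2): S=90.3305, (K−S)⁺=56.2695, hold=54.8265 ⇒ V=56.2695 exercise | (k=5,j=3): S=122.2146, (K−S)⁺=24.3854, hold=28.7826 ⇒ V=28.7826 continue | (k=5,j=4): S=165.3531, (K−S)⁺=0.0000, hold=9.6728 ⇒ V=9.6728 continue | (k=5,j=5): S=223.7182, (K−S)⁺=0.0000, hold=1.5239 ⇒ V=1.5239 continue  boundary S*=90.3305
step 4: (k=4,j=0): S=57.3985, (K−S)⁺=89.2015, hold=87.7584 ⇒ V=89.2015 exercise | (k=4,j=1): S=77.6586, (K−S)⁺=68.9414, hold=67.4983 ⇒ V=68.9414 exercise | (k=4,j=2): S=105.0700, (K−S)⁺=41.5300, hold=42.2424 ⇒ V=42.2424 continue | (k=4,j=3): S=142.1568, (K−S)⁺=4.4432, hold=19.1322 ⇒ V=19.1322 continue | (k=4,j=4): S=192.3343, (K−S)⁺=0.0000, hold=5.5832 ⇒ V=5.5832 continue  boundary S*=77.6586
step 3: (k=3,j=0): S=66.7644, (K−S)⁺=79.8356, hold=78.3925 ⇒ V=79.8356 exercise | (k=3,j=1): S=90.3305, (K−S)⁺=56.2695, hold=55.1757 ⇒ V=56.2695 exercise | (k=3,j=2): S=122.2146, (K−S)⁺=24.3854, hold=30.4986 ⇒ V=30.4986 continue | (k=3,j=3): S=165.3531, (K−S)⁺=0.0000, hold=12.3026 ⇒ V=12.3026 continue  boundary S*=90.3305
step 2: (k=2,j=0): S=77.6586, (K−S)⁺=68.9414, hold=67.4983 ⇒ V=68.9414 exercise | (k=2,j=1): S=105.0700, (K−S)⁺=41.5300, hold=43.0835 ⇒ V=43.0835 continue | (k=2,j=2): S=142.1568, (K−S)⁺=4.4432, hold=21.2792 ⇒ V=21.2792 continue  boundary S*=77.6586
step 1: (k=1,j=0): S=90.3305, (K−S)⁺=56.2695, hold=55.5880 ⇒ V=56.2695 exercise | (k=1,j=1): S=122.2146, (K−S)⁺=24.3854, hold=31.9716 ⇒ V=31.9716 continue  boundary S*=90.3305
step 0: (k=0,j=0): S=105.0700, (K−S)⁺=41.5300, hold=43.8055 ⇒ V=43.8055 continue  boundary S*=-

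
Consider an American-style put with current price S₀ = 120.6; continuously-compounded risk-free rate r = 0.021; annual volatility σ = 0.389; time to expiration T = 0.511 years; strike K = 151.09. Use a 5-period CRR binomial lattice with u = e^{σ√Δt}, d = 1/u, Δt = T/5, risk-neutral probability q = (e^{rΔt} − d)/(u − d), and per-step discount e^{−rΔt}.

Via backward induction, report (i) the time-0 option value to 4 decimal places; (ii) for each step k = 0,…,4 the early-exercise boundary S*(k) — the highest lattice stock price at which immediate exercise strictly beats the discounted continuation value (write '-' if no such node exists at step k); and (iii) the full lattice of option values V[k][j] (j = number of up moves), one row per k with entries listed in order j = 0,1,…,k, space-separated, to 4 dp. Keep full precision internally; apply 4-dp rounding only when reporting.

price = 34.4069
boundary = - - 94.0440 106.4974 120.6000
tree:
34.4069
45.2457 22.7046
57.0460 32.5402 12.0471
68.0432 44.5926 19.5020 3.9461
77.7544 57.0460 30.4900 7.5694 0.0000
86.3300 68.0432 44.5926 14.5200 0.0000 0.0000

Δt=0.10220  u=1.13242  d=0.88306  q=0.47757  discount=0.99786
step 5 (expiry): payoffs max(K−S,0) = 86.3300 68.0432 44.5926 14.5200 0.0000 0.0000
step 4: (k=4,j=0): S=73.3356, (K−S)⁺=77.7544, hold=77.4305 ⇒ V=77.7544 exercise | (k=4,j=1): S=94.0440, (K−S)⁺=57.0460, hold=56.7221 ⇒ V=57.0460 exercise | (k=4,j=2): S=120.6000, (K−S)⁺=30.4900, hold=30.1661 ⇒ V=30.4900 exercise | (k=4,j=3): S=154.6549, (K−S)⁺=0.0000, hold=7.5694 ⇒ V=7.5694 continue | (k=4,j=4): S=198.3261, (K−S)⁺=0.0000, hold=0.0000 ⇒ V=0.0000 continue  boundary S*=120.6000
step 3: (k=3,j=0): S=83.0468, (K−S)⁺=68.0432, hold=67.7193 ⇒ V=68.0432 exercise | (k=3,j=1): S=106.4974, (K−S)⁺=44.5926, hold=44.2686 ⇒ V=44.5926 exercise | (k=3,j=2): S=136.5700, (K−S)⁺=14.5200, hold=19.5020 ⇒ V=19.5020 continue | (k=3,j=3): S=175.1345, (K−S)⁺=0.0000, hold=3.9461 ⇒ V=3.9461 continue  boundary S*=106.4974
step 2: (k=2,j=0): S=94.0440, (K−S)⁺=57.0460, hold=56.7221 ⇒ V=57.0460 exercise | (k=2,j=1): S=120.6000, (K−S)⁺=30.4900, hold=32.5402 ⇒ V=32.5402 continue | (k=2,j=2): S=154.6549, (K−S)⁺=0.0000, hold=12.0471 ⇒ V=12.0471 continue  boundary S*=94.0440
step 1: (k=1,j=0): S=106.4974, (K−S)⁺=44.5926, hold=45.2457 ⇒ V=45.2457 continue | (k=1,j=1): S=136.5700, (K−S)⁺=14.5200, hold=22.7046 ⇒ V=22.7046 continue  boundary S*=-
step 0: (k=0,j=0): S=120.6000, (K−S)⁺=30.4900, hold=34.4069 ⇒ V=34.4069 continue  boundary S*=-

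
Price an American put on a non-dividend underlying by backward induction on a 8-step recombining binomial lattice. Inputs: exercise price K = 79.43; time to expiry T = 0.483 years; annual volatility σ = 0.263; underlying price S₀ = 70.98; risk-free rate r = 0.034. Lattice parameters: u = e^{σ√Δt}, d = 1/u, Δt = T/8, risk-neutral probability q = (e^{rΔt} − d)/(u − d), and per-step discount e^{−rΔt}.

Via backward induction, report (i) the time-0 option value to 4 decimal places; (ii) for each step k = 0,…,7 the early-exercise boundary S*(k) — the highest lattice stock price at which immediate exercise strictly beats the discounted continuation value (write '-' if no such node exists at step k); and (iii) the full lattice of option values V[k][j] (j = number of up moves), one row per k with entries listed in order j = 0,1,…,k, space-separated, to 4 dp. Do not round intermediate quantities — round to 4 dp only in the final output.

price = 10.0033
boundary = - - 62.3743 58.4710 62.3743 66.5382 62.3743 66.5382
tree:
10.0033
13.2853 6.7590
17.0557 9.5656 3.9772
20.9590 13.0462 6.1206 1.8479
24.6181 17.0557 9.0861 3.1772 0.5249
28.0481 20.9590 12.8918 5.3138 1.0514 0.0000
31.2636 24.6181 17.0557 8.5399 2.1061 0.0000 0.0000
34.2778 28.0481 20.9590 12.8918 4.2185 0.0000 0.0000 0.0000
37.1033 31.2636 24.6181 17.0557 8.4500 0.0000 0.0000 0.0000 0.0000

Δt=0.06037, u=1.06676, d=0.93742, q=0.49974, disc=e^(-rΔt)=0.99795
k=8 terminal: V=max(K-S,0) → 37.1033 31.2636 24.6181 17.0557 8.4500 0.0000 0.0000 0.0000 0.0000
k=7: j=0 S=45.1522 intr=34.2778 cont=34.1149 V=34.2778[EX]; j=1 S=51.3819 intr=28.0481 cont=27.8853 V=28.0481[EX]; j=2 S=58.4710 intr=20.9590 cont=20.7961 V=20.9590[EX]; j=3 S=66.5382 intr=12.8918 cont=12.7290 V=12.8918[EX]; j=4 S=75.7184 intr=3.7116 cont=4.2185 V=4.2185[hold]; j=5 S=86.1652 intr=0.0000 cont=0.0000 V=0.0000[hold]; j=6 S=98.0533 intr=0.0000 cont=0.0000 V=0.0000[hold]; j=7 S=111.5816 intr=0.0000 cont=0.0000 V=0.0000[hold]  S*(7)=66.5382
k=6: j=0 S=48.1664 intr=31.2636 cont=31.1007 V=31.2636[EX]; j=1 S=54.8119 intr=24.6181 cont=24.4552 V=24.6181[EX]; j=2 S=62.3743 intr=17.0557 cont=16.8928 V=17.0557[EX]; j=3 S=70.9800 intr=8.4500 cont=8.5399 V=8.5399[hold]; j=4 S=80.7730 intr=0.0000 cont=2.1061 V=2.1061[hold]; j=5 S=91.9172 intr=0.0000 cont=0.0000 V=0.0000[hold]; j=6 S=104.5990 intr=0.0000 cont=0.0000 V=0.0000[hold]  S*(6)=62.3743
k=5: j=0 S=51.3819 intr=28.0481 cont=27.8853 V=28.0481[EX]; j=1 S=58.4710 intr=20.9590 cont=20.7961 V=20.9590[EX]; j=2 S=66.5382 intr=12.8918 cont=12.7738 V=12.8918[EX]; j=3 S=75.7184 intr=3.7116 cont=5.3138 V=5.3138[hold]; j=4 S=86.1652 intr=0.0000 cont=1.0514 V=1.0514[hold]; j=5 S=98.0533 intr=0.0000 cont=0.0000 V=0.0000[hold]  S*(5)=66.5382
k=4: j=0 S=54.8119 intr=24.6181 cont=24.4552 V=24.6181[EX]; j=1 S=62.3743 intr=17.0557 cont=16.8928 V=17.0557[EX]; j=2 S=70.9800 intr=8.4500 cont=9.0861 V=9.0861[hold]; j=3 S=80.7730 intr=0.0000 cont=3.1772 V=3.1772[hold]; j=4 S=91.9172 intr=0.0000 cont=0.5249 V=0.5249[hold]  S*(4)=62.3743
k=3: j=0 S=58.4710 intr=20.9590 cont=20.7961 V=20.9590[EX]; j=1 S=66.5382 intr=12.8918 cont=13.0462 V=13.0462[hold]; j=2 S=75.7184 intr=3.7116 cont=6.1206 V=6.1206[hold]; j=3 S=86.1652 intr=0.0000 cont=1.8479 V=1.8479[hold]  S*(3)=58.4710
k=2: j=0 S=62.3743 intr=17.0557 cont=16.9698 V=17.0557[EX]; j=1 S=70.9800 intr=8.4500 cont=9.5656 V=9.5656[hold]; j=2 S=80.7730 intr=0.0000 cont=3.9772 V=3.9772[hold]  S*(2)=62.3743
k=1: j=0 S=66.5382 intr=12.8918 cont=13.2853 V=13.2853[hold]; j=1 S=75.7184 intr=3.7116 cont=6.7590 V=6.7590[hold]  S*(1)=-
k=0: j=0 S=70.9800 intr=8.4500 cont=10.0033 V=10.0033[hold]  S*(0)=-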